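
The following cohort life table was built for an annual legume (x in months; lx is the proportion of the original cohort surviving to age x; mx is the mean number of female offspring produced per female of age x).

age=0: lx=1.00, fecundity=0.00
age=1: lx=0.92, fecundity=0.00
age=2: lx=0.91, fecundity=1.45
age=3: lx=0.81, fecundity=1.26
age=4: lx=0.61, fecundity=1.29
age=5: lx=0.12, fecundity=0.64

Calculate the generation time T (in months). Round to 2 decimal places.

2.88

lx·mx: 0, 0, 1.3195, 1.0206, 0.7869, 0.0768 → R0 = 3.2038
x·lx·mx: 0, 0, 2.639, 3.0618, 3.1476, 0.384 → Σ = 9.2324
T = 9.2324 / 3.2038 = 2.881703… → 2.88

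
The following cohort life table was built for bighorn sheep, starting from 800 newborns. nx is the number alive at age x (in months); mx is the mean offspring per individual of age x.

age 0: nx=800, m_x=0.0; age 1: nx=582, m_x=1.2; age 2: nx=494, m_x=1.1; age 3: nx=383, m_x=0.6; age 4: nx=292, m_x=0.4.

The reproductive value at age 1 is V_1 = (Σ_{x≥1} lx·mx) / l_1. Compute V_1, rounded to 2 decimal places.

2.73

lx = nx/n0 = nx/800: 1, 0.7275, 0.6175, 0.47875, 0.365
lx·mx for x ≥ 1: 0.873, 0.67925, 0.28725, 0.146 → sum = 1.9855
V_1 = 1.9855 / l_1 = 1.9855 / 0.7275 = 2.72921… → 2.73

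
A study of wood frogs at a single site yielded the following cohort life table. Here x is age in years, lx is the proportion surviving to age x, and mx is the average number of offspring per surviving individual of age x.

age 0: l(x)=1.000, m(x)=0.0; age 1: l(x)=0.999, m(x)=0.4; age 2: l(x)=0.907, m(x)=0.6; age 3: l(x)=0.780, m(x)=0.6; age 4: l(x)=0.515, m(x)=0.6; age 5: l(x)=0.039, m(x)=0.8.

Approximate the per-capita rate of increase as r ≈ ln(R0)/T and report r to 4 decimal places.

R0 = Σ lx·mx = 0 + 0.3996 + 0.5442 + 0.468 + 0.309 + 0.0312 = 1.752
Σ x·lx·mx = 4.284; T = 4.284/1.752 = 2.44521…
r ≈ ln(R0)/T = ln(1.752)/2.44521… = 0.22933… → 0.2293

0.2293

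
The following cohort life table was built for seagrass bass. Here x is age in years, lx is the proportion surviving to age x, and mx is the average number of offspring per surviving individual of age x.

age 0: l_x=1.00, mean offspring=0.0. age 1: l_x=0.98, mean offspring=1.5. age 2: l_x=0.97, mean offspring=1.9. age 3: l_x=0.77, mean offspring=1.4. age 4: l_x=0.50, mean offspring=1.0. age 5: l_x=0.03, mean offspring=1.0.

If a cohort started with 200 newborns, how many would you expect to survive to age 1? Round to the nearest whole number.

196

Expected survivors = N0 · l_1 = 200 × 0.98 = 196 → 196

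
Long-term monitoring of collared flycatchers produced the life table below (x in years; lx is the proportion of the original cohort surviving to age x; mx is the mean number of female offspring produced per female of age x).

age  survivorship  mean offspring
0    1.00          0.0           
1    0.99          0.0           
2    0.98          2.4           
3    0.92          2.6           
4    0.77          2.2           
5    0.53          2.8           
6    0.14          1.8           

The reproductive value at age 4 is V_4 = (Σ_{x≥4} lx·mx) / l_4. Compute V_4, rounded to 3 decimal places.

lx·mx for x ≥ 4: 1.694, 1.484, 0.252 → sum = 3.43
V_4 = 3.43 / l_4 = 3.43 / 0.77 = 4.454545… → 4.455

4.455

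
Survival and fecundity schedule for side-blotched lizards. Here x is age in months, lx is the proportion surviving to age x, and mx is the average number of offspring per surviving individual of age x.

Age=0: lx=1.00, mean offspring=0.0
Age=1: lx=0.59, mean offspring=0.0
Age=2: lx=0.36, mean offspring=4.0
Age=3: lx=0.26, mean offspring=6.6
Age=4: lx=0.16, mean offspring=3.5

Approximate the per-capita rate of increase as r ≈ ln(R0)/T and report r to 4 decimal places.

0.4750

R0 = Σ lx·mx = 0 + 0 + 1.44 + 1.716 + 0.56 = 3.716
Σ x·lx·mx = 10.268; T = 10.268/3.716 = 2.76319…
r ≈ ln(R0)/T = ln(3.716)/2.76319… = 0.475049… → 0.4750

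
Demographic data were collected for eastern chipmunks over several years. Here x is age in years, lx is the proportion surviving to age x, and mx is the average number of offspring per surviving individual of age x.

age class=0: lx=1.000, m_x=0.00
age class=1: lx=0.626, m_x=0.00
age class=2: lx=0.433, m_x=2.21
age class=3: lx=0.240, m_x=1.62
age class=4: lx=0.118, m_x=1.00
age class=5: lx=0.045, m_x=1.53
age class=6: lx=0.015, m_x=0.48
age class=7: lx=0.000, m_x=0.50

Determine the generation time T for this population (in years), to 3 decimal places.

2.559

lx·mx: 0, 0, 0.95693, 0.3888, 0.118, 0.06885, 0.0072, 0 → R0 = 1.53978
x·lx·mx: 0, 0, 1.91386, 1.1664, 0.472, 0.34425, 0.0432, 0 → Σ = 3.93971
T = 3.93971 / 1.53978 = 2.558619… → 2.559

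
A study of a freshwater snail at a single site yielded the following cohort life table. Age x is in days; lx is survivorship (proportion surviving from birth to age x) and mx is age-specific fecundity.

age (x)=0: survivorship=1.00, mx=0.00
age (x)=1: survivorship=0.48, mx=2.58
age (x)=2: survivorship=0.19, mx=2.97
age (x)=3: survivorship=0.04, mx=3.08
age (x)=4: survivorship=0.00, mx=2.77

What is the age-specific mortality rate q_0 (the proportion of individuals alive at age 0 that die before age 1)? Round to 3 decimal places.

0.520

q_0 = (l_0 − l_1) / l_0 = (1 − 0.48) / 1
     = 0.52 / 1 = 0.52 → 0.520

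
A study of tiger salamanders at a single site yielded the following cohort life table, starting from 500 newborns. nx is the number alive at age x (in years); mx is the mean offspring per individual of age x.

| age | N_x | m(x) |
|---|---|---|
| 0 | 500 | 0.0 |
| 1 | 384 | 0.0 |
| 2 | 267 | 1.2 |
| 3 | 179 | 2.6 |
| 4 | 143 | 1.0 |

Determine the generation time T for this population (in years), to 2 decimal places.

2.81

lx = nx/n0 = nx/500: 1, 0.768, 0.534, 0.358, 0.286
lx·mx: 0, 0, 0.6408, 0.9308, 0.286 → R0 = 1.8576
x·lx·mx: 0, 0, 1.2816, 2.7924, 1.144 → Σ = 5.218
T = 5.218 / 1.8576 = 2.809001… → 2.81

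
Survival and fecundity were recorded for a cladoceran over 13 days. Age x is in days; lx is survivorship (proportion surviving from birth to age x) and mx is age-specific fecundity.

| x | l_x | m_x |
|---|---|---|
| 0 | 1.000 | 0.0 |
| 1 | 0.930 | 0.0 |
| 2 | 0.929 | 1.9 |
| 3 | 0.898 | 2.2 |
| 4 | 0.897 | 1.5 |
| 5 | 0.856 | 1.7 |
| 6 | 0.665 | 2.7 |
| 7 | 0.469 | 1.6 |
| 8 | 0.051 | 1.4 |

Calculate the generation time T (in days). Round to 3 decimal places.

4.227

lx·mx: 0, 0, 1.7651, 1.9756, 1.3455, 1.4552, 1.7955, 0.7504, 0.0714 → R0 = 9.1587
x·lx·mx: 0, 0, 3.5302, 5.9268, 5.382, 7.276, 10.773, 5.2528, 0.5712 → Σ = 38.712
T = 38.712 / 9.1587 = 4.226801… → 4.227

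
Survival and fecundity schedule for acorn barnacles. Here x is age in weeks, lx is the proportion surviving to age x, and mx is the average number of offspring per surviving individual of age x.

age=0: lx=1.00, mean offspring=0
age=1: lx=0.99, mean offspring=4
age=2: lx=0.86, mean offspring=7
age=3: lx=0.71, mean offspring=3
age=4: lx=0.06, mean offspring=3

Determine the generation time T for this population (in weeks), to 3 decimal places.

lx·mx: 0, 3.96, 6.02, 2.13, 0.18 → R0 = 12.29
x·lx·mx: 0, 3.96, 12.04, 6.39, 0.72 → Σ = 23.11
T = 23.11 / 12.29 = 1.880391… → 1.880

1.880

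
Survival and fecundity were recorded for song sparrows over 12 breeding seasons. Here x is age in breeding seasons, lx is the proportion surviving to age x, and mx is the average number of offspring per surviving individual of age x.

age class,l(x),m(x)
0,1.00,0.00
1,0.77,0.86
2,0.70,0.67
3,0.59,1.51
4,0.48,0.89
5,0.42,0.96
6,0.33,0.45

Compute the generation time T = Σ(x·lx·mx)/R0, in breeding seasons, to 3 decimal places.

2.962

lx·mx: 0, 0.6622, 0.469, 0.8909, 0.4272, 0.4032, 0.1485 → R0 = 3.001
x·lx·mx: 0, 0.6622, 0.938, 2.6727, 1.7088, 2.016, 0.891 → Σ = 8.8887
T = 8.8887 / 3.001 = 2.961913… → 2.962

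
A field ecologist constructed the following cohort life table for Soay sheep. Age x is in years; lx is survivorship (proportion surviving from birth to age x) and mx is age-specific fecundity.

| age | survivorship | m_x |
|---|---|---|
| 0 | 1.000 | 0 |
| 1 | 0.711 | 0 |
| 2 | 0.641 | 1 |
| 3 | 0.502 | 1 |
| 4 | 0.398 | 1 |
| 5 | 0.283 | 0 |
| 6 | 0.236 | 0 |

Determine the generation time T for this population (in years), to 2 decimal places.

2.84

lx·mx: 0, 0, 0.641, 0.502, 0.398, 0, 0 → R0 = 1.541
x·lx·mx: 0, 0, 1.282, 1.506, 1.592, 0, 0 → Σ = 4.38
T = 4.38 / 1.541 = 2.84231… → 2.84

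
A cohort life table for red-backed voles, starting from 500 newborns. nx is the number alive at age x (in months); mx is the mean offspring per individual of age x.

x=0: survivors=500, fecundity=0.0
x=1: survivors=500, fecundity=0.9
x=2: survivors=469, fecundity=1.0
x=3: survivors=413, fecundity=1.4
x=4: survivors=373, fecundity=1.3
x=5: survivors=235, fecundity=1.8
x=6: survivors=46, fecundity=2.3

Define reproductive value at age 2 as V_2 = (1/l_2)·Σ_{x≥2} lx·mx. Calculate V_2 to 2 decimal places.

lx = nx/n0 = nx/500: 1, 1, 0.938, 0.826, 0.746, 0.47, 0.092
lx·mx for x ≥ 2: 0.938, 1.1564, 0.9698, 0.846, 0.2116 → sum = 4.1218
V_2 = 4.1218 / l_2 = 4.1218 / 0.938 = 4.394243… → 4.39

4.39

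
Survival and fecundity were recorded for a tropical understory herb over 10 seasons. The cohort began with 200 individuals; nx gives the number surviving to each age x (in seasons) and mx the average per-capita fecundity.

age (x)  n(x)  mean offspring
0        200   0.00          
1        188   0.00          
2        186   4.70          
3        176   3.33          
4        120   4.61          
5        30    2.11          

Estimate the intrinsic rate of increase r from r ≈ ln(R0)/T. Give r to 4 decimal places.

0.8052

lx = nx/n0 = nx/200: 1, 0.94, 0.93, 0.88, 0.6, 0.15
R0 = Σ lx·mx = 0 + 0 + 4.371 + 2.9304 + 2.766 + 0.3165 = 10.3839
Σ x·lx·mx = 30.1797; T = 30.1797/10.3839 = 2.90639…
r ≈ ln(R0)/T = ln(10.3839)/2.90639… = 0.80521… → 0.8052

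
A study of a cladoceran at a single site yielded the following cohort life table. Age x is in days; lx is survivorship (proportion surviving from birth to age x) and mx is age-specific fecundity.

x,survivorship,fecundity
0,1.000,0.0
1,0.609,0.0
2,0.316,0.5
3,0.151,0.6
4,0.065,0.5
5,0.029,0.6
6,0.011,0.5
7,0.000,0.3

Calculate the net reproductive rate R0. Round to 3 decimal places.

0.304

lx·mx by age: 0, 0, 0.158, 0.0906, 0.0325, 0.0174, 0.0055, 0
R0 = Σ lx·mx = 0.304 → 0.304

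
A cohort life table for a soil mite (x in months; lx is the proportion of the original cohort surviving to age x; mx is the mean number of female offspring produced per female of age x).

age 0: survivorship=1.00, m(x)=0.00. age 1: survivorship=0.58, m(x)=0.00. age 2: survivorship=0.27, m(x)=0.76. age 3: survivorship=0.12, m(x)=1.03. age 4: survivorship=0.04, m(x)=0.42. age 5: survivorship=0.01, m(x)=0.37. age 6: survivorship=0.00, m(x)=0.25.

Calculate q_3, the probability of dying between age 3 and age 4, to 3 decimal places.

q_3 = (l_3 − l_4) / l_3 = (0.12 − 0.04) / 0.12
     = 0.08 / 0.12 = 0.666667… → 0.667

0.667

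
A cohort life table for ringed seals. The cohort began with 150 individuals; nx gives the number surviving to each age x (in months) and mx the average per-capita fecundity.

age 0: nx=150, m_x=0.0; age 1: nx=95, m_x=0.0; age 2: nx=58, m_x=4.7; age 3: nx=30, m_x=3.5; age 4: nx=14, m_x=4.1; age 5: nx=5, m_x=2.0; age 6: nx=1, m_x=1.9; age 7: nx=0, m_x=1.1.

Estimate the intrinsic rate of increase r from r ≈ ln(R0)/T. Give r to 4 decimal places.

lx = nx/n0 = nx/150: 1, 0.63333…, 0.38667…, 0.2, 0.09333…, 0.03333…, 0.00667…, 0
R0 = Σ lx·mx = 0 + 0 + 1.81733… + 0.7 + 0.38267… + 0.06667… + 0.01267… + 0 = 2.979333…
Σ x·lx·mx = 7.674667…; T = 7.674667…/2.979333… = 2.57597…
r ≈ ln(R0)/T = ln(2.979333…)/2.57597… = 0.423802… → 0.4238

0.4238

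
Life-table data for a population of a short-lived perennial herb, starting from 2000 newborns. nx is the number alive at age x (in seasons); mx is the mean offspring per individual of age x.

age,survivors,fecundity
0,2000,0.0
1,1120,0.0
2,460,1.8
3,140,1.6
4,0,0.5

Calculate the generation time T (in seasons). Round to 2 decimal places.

2.21

lx = nx/n0 = nx/2000: 1, 0.56, 0.23, 0.07, 0
lx·mx: 0, 0, 0.414, 0.112, 0 → R0 = 0.526
x·lx·mx: 0, 0, 0.828, 0.336, 0 → Σ = 1.164
T = 1.164 / 0.526 = 2.212928… → 2.21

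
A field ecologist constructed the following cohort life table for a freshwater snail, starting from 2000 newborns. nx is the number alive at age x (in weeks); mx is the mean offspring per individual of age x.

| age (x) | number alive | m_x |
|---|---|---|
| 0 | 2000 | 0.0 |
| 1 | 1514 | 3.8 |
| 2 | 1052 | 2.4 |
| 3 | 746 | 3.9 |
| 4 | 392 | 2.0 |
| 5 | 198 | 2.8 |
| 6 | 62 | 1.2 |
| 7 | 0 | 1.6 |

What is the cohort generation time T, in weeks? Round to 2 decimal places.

lx = nx/n0 = nx/2000: 1, 0.757, 0.526, 0.373, 0.196, 0.099, 0.031, 0
lx·mx: 0, 2.8766, 1.2624, 1.4547, 0.392, 0.2772, 0.0372, 0 → R0 = 6.3001
x·lx·mx: 0, 2.8766, 2.5248, 4.3641, 1.568, 1.386, 0.2232, 0 → Σ = 12.9427
T = 12.9427 / 6.3001 = 2.054364… → 2.05

2.05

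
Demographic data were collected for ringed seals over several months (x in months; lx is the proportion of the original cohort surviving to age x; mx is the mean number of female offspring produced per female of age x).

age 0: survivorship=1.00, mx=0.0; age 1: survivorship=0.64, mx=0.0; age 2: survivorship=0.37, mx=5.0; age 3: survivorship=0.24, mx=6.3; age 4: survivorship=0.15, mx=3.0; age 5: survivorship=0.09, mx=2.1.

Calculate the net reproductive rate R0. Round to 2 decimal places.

lx·mx by age: 0, 0, 1.85, 1.512, 0.45, 0.189
R0 = Σ lx·mx = 4.001 → 4.00

4.00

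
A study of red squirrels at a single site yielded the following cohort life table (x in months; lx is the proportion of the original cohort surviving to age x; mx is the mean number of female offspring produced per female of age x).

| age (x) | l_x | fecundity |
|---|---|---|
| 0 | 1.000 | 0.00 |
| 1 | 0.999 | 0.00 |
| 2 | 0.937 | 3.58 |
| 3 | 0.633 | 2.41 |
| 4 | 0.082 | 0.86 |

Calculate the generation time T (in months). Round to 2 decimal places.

2.34

lx·mx: 0, 0, 3.35446, 1.52553, 0.07052 → R0 = 4.95051
x·lx·mx: 0, 0, 6.70892, 4.57659, 0.28208 → Σ = 11.56759
T = 11.56759 / 4.95051 = 2.336646… → 2.34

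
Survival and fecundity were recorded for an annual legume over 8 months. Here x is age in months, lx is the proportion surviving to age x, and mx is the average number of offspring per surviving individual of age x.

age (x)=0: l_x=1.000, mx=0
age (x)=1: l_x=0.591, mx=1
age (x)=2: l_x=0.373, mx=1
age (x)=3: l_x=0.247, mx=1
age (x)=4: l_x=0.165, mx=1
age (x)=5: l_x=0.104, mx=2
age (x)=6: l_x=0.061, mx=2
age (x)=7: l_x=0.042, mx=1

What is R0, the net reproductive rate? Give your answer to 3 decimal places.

lx·mx by age: 0, 0.591, 0.373, 0.247, 0.165, 0.208, 0.122, 0.042
R0 = Σ lx·mx = 1.748 → 1.748

1.748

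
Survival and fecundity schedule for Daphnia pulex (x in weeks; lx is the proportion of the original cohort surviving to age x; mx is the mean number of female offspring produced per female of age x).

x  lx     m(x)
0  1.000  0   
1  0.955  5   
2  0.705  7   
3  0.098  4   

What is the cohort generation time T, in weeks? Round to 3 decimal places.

1.566

lx·mx: 0, 4.775, 4.935, 0.392 → R0 = 10.102
x·lx·mx: 0, 4.775, 9.87, 1.176 → Σ = 15.821
T = 15.821 / 10.102 = 1.566126… → 1.566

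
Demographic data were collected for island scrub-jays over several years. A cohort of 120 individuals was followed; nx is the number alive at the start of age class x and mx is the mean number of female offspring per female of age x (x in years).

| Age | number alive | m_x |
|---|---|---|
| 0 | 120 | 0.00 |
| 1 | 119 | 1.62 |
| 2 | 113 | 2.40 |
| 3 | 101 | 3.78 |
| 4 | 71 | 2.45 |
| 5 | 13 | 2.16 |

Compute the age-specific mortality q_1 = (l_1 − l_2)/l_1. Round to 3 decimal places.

0.050

lx = nx/n0 = nx/120: 1, 0.99167…, 0.94167…, 0.84167…, 0.59167…, 0.10833…
q_1 = (l_1 − l_2) / l_1 = (0.991667… − 0.941667…) / 0.991667…
     = 0.05… / 0.991667… = 0.05042… → 0.050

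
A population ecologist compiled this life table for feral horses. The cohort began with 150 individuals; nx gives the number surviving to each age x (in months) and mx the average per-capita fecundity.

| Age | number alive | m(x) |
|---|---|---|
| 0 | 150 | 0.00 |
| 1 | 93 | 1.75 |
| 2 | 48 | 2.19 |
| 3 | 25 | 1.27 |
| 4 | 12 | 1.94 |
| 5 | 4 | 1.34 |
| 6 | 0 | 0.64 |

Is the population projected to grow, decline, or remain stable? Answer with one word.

lx = nx/n0 = nx/150: 1, 0.62, 0.32, 0.16667…, 0.08, 0.02667…, 0
R0 = Σ lx·mx = 0 + 1.085 + 0.7008 + 0.211667… + 0.1552 + 0.035733… + 0 = 2.1884…
R0 > 1, so the population is growing.

growing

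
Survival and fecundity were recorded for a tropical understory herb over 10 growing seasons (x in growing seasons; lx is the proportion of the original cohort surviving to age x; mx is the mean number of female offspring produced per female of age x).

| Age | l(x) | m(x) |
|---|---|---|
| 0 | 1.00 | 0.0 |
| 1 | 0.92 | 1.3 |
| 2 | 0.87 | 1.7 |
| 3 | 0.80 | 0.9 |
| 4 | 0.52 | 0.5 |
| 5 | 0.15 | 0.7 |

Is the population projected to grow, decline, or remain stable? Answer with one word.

R0 = Σ lx·mx = 0 + 1.196 + 1.479 + 0.72 + 0.26 + 0.105 = 3.76
R0 > 1, so the population is growing.

growing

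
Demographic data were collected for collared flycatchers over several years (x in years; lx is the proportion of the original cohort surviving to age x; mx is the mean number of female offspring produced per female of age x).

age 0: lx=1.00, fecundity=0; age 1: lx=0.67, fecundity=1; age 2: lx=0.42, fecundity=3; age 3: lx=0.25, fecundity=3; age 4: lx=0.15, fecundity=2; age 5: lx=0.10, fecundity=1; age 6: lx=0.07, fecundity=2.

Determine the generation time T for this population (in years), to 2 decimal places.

2.48

lx·mx: 0, 0.67, 1.26, 0.75, 0.3, 0.1, 0.14 → R0 = 3.22
x·lx·mx: 0, 0.67, 2.52, 2.25, 1.2, 0.5, 0.84 → Σ = 7.98
T = 7.98 / 3.22 = 2.478261… → 2.48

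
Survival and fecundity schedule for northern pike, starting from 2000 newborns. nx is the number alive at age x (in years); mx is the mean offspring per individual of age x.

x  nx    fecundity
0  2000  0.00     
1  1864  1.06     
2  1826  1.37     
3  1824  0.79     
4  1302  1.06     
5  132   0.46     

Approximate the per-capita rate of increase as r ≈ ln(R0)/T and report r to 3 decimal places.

lx = nx/n0 = nx/2000: 1, 0.932, 0.913, 0.912, 0.651, 0.066
R0 = Σ lx·mx = 0 + 0.98792 + 1.25081 + 0.72048 + 0.69006 + 0.03036 = 3.67963
Σ x·lx·mx = 8.56302; T = 8.56302/3.67963 = 2.32714…
r ≈ ln(R0)/T = ln(3.67963)/2.32714… = 0.55983… → 0.560

0.560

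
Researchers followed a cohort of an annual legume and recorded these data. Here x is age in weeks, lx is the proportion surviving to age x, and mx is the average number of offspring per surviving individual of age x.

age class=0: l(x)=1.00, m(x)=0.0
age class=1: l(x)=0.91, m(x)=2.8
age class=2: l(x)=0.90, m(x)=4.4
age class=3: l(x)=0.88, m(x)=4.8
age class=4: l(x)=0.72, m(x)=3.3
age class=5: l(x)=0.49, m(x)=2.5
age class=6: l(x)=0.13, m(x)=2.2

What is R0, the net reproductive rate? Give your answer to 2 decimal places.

lx·mx by age: 0, 2.548, 3.96, 4.224, 2.376, 1.225, 0.286
R0 = Σ lx·mx = 14.619 → 14.62

14.62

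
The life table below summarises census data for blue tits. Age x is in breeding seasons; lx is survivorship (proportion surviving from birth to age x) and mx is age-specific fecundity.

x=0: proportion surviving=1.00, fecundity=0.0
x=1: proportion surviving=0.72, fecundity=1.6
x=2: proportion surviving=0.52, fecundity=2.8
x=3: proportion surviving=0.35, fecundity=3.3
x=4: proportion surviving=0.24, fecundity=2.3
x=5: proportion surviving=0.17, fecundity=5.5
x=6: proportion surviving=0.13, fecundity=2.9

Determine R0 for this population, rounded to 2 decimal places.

5.63

lx·mx by age: 0, 1.152, 1.456, 1.155, 0.552, 0.935, 0.377
R0 = Σ lx·mx = 5.627 → 5.63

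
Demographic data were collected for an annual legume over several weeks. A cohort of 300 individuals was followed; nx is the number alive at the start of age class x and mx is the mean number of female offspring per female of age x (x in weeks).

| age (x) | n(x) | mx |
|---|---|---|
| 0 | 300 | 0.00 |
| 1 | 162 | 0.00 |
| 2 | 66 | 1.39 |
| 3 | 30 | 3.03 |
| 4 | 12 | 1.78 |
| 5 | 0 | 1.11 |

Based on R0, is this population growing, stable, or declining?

declining

lx = nx/n0 = nx/300: 1, 0.54, 0.22, 0.1, 0.04, 0
R0 = Σ lx·mx = 0 + 0 + 0.3058 + 0.303 + 0.0712 + 0 = 0.68
R0 < 1, so the population is declining.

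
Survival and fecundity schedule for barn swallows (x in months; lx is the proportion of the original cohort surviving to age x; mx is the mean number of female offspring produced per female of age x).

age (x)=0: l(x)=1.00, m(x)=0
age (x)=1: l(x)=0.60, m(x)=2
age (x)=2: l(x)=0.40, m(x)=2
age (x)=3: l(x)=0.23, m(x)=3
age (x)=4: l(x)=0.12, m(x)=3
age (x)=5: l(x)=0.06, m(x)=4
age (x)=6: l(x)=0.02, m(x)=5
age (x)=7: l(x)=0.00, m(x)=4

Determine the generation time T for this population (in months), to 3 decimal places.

lx·mx: 0, 1.2, 0.8, 0.69, 0.36, 0.24, 0.1, 0 → R0 = 3.39
x·lx·mx: 0, 1.2, 1.6, 2.07, 1.44, 1.2, 0.6, 0 → Σ = 8.11
T = 8.11 / 3.39 = 2.39233… → 2.392

2.392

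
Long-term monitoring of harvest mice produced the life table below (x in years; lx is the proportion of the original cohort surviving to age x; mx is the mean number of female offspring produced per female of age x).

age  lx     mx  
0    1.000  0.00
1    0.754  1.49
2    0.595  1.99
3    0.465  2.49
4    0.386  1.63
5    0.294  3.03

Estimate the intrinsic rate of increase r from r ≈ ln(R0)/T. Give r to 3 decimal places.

R0 = Σ lx·mx = 0 + 1.12346 + 1.18405 + 1.15785 + 0.62918 + 0.89082 = 4.98536
Σ x·lx·mx = 13.93593; T = 13.93593/4.98536 = 2.79537…
r ≈ ln(R0)/T = ln(4.98536)/2.79537… = 0.5747… → 0.575

0.575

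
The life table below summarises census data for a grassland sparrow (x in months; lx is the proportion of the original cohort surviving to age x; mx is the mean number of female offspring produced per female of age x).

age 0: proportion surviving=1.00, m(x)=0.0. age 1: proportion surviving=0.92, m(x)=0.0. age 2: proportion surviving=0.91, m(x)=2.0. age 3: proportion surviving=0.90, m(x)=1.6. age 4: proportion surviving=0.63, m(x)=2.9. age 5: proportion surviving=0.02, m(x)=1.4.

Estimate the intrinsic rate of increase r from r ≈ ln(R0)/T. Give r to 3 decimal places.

0.542

R0 = Σ lx·mx = 0 + 0 + 1.82 + 1.44 + 1.827 + 0.028 = 5.115
Σ x·lx·mx = 15.408; T = 15.408/5.115 = 3.01232…
r ≈ ln(R0)/T = ln(5.115)/3.01232… = 0.54183… → 0.542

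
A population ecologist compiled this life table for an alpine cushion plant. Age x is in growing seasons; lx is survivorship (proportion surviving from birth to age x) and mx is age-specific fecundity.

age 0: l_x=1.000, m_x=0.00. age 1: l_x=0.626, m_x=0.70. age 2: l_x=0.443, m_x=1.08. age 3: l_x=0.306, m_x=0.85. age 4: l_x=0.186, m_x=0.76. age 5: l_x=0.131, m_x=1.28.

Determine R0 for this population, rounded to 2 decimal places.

1.49

lx·mx by age: 0, 0.4382, 0.47844, 0.2601, 0.14136, 0.16768
R0 = Σ lx·mx = 1.48578 → 1.49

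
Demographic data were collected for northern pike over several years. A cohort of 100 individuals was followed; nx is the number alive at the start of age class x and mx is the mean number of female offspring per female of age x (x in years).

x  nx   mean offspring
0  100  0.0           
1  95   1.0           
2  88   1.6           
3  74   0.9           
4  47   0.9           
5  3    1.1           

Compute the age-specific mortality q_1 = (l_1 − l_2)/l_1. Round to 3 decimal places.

lx = nx/n0 = nx/100: 1, 0.95, 0.88, 0.74, 0.47, 0.03
q_1 = (l_1 − l_2) / l_1 = (0.95 − 0.88) / 0.95
     = 0.07 / 0.95 = 0.073684… → 0.074

0.074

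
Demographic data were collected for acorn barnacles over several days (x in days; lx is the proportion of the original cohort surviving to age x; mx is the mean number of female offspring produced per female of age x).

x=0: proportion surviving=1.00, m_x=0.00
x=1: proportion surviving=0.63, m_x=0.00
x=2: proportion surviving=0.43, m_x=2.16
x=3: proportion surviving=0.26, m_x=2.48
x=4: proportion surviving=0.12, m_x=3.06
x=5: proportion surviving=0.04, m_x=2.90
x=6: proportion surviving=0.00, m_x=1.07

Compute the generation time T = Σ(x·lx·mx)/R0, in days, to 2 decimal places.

2.84

lx·mx: 0, 0, 0.9288, 0.6448, 0.3672, 0.116, 0 → R0 = 2.0568
x·lx·mx: 0, 0, 1.8576, 1.9344, 1.4688, 0.58, 0 → Σ = 5.8408
T = 5.8408 / 2.0568 = 2.839751… → 2.84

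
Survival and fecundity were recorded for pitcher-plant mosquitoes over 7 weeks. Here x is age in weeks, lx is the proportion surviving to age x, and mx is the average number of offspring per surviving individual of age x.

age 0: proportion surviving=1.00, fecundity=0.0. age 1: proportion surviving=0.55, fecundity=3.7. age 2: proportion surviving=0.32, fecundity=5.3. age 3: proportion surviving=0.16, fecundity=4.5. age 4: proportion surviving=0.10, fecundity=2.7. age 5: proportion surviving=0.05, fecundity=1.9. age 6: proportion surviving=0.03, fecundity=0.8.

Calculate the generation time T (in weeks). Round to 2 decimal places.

lx·mx: 0, 2.035, 1.696, 0.72, 0.27, 0.095, 0.024 → R0 = 4.84
x·lx·mx: 0, 2.035, 3.392, 2.16, 1.08, 0.475, 0.144 → Σ = 9.286
T = 9.286 / 4.84 = 1.918595… → 1.92

1.92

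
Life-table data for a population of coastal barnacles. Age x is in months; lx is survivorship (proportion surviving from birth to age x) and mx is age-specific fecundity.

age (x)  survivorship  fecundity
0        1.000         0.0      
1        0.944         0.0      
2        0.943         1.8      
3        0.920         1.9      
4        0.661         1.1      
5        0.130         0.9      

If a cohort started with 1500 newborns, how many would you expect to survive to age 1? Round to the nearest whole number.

Expected survivors = N0 · l_1 = 1500 × 0.944 = 1416 → 1416

1416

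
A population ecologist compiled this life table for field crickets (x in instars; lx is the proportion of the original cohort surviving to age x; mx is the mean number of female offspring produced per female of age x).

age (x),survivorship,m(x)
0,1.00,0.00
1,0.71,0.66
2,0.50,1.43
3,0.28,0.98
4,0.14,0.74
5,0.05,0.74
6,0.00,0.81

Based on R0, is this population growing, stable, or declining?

R0 = Σ lx·mx = 0 + 0.4686 + 0.715 + 0.2744 + 0.1036 + 0.037 + 0 = 1.5986
R0 > 1, so the population is growing.

growing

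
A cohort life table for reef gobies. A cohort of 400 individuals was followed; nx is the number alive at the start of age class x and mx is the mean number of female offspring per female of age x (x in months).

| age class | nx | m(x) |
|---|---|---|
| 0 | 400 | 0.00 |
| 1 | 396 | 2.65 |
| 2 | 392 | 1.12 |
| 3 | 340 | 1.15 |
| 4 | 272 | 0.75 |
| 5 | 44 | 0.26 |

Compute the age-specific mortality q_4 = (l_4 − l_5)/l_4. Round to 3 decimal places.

lx = nx/n0 = nx/400: 1, 0.99, 0.98, 0.85, 0.68, 0.11
q_4 = (l_4 − l_5) / l_4 = (0.68 − 0.11) / 0.68
     = 0.57 / 0.68 = 0.838235… → 0.838

0.838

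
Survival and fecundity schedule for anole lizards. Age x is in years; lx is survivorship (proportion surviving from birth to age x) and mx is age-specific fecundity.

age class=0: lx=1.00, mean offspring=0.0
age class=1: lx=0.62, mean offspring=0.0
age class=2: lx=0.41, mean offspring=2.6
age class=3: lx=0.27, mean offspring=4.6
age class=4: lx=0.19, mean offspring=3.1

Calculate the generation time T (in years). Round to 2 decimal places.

lx·mx: 0, 0, 1.066, 1.242, 0.589 → R0 = 2.897
x·lx·mx: 0, 0, 2.132, 3.726, 2.356 → Σ = 8.214
T = 8.214 / 2.897 = 2.835347… → 2.84

2.84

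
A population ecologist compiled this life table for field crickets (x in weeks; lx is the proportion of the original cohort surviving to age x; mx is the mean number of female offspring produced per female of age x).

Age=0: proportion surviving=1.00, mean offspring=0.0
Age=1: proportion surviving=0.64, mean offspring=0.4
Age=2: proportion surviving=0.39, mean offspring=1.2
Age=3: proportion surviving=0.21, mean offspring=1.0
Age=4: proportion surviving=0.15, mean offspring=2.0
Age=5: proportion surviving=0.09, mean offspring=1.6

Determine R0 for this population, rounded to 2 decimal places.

lx·mx by age: 0, 0.256, 0.468, 0.21, 0.3, 0.144
R0 = Σ lx·mx = 1.378 → 1.38

1.38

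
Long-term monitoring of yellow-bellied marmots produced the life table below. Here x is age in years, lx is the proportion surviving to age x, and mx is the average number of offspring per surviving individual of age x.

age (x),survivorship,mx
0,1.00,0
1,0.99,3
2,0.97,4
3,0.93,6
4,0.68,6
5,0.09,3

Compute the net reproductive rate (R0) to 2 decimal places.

lx·mx by age: 0, 2.97, 3.88, 5.58, 4.08, 0.27
R0 = Σ lx·mx = 16.78 → 16.78

16.78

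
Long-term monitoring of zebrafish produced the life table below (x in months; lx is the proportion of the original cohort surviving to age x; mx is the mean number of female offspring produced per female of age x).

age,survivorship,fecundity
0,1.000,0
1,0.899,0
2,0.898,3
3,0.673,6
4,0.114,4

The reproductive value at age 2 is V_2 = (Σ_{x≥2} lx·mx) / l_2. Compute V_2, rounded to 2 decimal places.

8.00

lx·mx for x ≥ 2: 2.694, 4.038, 0.456 → sum = 7.188
V_2 = 7.188 / l_2 = 7.188 / 0.898 = 8.004454… → 8.00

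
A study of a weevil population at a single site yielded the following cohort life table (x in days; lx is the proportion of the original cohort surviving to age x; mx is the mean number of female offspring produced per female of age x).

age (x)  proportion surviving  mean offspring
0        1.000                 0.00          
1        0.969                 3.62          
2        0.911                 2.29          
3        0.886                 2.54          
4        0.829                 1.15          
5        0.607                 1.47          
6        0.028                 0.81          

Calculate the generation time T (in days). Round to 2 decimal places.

lx·mx: 0, 3.50778, 2.08619, 2.25044, 0.95335, 0.89229, 0.02268 → R0 = 9.71273
x·lx·mx: 0, 3.50778, 4.17238, 6.75132, 3.8134, 4.46145, 0.13608 → Σ = 22.84241
T = 22.84241 / 9.71273 = 2.351801… → 2.35

2.35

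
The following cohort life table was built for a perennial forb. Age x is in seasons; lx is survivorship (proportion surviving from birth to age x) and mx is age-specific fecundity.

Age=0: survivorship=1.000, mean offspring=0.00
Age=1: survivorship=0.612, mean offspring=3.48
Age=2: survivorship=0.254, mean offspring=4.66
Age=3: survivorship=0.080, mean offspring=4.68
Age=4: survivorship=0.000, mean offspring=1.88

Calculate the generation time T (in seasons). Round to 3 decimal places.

1.524

lx·mx: 0, 2.12976, 1.18364, 0.3744, 0 → R0 = 3.6878
x·lx·mx: 0, 2.12976, 2.36728, 1.1232, 0 → Σ = 5.62024
T = 5.62024 / 3.6878 = 1.524009… → 1.524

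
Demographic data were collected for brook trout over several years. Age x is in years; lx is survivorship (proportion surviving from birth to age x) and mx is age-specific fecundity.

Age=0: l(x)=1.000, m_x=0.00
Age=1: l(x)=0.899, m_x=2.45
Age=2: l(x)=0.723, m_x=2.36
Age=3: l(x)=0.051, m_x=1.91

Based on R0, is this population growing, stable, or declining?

growing

R0 = Σ lx·mx = 0 + 2.20255 + 1.70628 + 0.09741 = 4.00624
R0 > 1, so the population is growing.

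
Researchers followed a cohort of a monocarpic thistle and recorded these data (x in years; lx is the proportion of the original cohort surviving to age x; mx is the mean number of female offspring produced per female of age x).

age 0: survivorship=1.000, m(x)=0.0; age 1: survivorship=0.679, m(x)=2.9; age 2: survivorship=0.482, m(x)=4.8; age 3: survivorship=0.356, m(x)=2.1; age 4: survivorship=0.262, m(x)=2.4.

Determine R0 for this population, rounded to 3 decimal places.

lx·mx by age: 0, 1.9691, 2.3136, 0.7476, 0.6288
R0 = Σ lx·mx = 5.6591 → 5.659

5.659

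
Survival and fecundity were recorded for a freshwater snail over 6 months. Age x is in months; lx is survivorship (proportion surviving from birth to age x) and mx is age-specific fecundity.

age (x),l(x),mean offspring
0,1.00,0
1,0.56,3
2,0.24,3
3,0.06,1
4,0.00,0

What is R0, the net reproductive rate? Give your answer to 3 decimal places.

lx·mx by age: 0, 1.68, 0.72, 0.06, 0
R0 = Σ lx·mx = 2.46 → 2.460

2.460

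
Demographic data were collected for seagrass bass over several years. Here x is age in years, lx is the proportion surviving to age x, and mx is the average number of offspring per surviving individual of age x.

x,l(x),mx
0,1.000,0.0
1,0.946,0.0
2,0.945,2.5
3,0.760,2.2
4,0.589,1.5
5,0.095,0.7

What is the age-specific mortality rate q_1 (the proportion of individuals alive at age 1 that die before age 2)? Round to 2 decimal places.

q_1 = (l_1 − l_2) / l_1 = (0.946 − 0.945) / 0.946
     = 0.001 / 0.946 = 0.001057… → 0.00

0.00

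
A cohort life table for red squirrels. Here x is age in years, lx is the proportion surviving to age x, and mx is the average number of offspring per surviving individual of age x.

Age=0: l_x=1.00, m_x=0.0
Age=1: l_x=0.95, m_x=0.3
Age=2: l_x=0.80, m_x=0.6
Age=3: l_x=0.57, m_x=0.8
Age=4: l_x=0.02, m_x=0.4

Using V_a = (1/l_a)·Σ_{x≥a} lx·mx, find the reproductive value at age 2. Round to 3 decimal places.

lx·mx for x ≥ 2: 0.48, 0.456, 0.008 → sum = 0.944
V_2 = 0.944 / l_2 = 0.944 / 0.8 = 1.18 → 1.180

1.180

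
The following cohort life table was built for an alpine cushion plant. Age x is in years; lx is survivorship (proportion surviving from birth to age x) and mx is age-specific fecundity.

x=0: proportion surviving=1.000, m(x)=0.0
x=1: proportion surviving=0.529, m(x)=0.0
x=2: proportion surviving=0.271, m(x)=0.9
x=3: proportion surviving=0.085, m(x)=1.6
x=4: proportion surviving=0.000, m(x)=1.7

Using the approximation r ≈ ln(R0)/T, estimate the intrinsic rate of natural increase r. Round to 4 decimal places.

-0.4105

R0 = Σ lx·mx = 0 + 0 + 0.2439 + 0.136 + 0 = 0.3799
Σ x·lx·mx = 0.8958; T = 0.8958/0.3799 = 2.35799…
r ≈ ln(R0)/T = ln(0.3799)/2.35799… = -0.410455… → -0.4105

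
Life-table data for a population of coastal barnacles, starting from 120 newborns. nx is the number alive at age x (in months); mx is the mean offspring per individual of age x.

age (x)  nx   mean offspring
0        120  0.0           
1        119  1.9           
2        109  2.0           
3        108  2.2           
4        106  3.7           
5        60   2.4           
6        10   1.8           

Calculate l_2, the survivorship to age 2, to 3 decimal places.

0.908

l_2 = n_2/n_0 = 109/120 = 0.908333… → 0.908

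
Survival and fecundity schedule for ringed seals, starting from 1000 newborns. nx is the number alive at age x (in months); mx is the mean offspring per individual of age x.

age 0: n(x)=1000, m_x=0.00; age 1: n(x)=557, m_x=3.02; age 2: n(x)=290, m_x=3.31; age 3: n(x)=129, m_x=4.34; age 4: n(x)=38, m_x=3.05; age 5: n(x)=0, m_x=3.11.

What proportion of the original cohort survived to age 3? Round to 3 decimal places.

0.129

l_3 = n_3/n_0 = 129/1000 = 0.129 → 0.129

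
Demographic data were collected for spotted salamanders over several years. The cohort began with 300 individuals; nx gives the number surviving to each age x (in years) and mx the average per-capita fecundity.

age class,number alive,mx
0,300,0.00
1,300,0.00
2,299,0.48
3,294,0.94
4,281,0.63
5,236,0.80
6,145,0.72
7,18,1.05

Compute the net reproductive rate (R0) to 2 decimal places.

3.03

lx = nx/n0 = nx/300: 1, 1, 0.99667…, 0.98, 0.93667…, 0.78667…, 0.48333…, 0.06
lx·mx by age: 0, 0, 0.4784…, 0.9212, 0.5901…, 0.629333…, 0.348…, 0.063
R0 = Σ lx·mx = 3.030033… → 3.03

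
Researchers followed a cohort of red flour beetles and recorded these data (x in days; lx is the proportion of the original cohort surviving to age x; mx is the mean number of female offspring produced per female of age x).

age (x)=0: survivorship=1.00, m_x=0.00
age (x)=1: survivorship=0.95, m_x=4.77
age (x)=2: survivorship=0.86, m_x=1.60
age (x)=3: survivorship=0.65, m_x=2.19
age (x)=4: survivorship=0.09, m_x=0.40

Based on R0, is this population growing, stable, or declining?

growing

R0 = Σ lx·mx = 0 + 4.5315 + 1.376 + 1.4235 + 0.036 = 7.367
R0 > 1, so the population is growing.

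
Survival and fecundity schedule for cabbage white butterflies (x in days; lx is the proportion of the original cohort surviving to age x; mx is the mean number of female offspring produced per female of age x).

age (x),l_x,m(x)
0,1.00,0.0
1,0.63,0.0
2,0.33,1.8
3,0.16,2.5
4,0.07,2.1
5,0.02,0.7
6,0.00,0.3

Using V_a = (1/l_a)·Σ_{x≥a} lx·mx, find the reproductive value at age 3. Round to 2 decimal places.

3.51

lx·mx for x ≥ 3: 0.4, 0.147, 0.014, 0 → sum = 0.561
V_3 = 0.561 / l_3 = 0.561 / 0.16 = 3.50625 → 3.51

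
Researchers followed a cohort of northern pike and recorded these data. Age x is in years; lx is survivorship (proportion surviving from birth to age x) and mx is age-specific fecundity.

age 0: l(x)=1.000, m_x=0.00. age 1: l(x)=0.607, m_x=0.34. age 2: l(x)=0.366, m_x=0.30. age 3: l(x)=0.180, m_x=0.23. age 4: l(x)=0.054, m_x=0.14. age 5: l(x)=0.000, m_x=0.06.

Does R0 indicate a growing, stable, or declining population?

declining

R0 = Σ lx·mx = 0 + 0.20638 + 0.1098 + 0.0414 + 0.00756 + 0 = 0.36514
R0 < 1, so the population is declining.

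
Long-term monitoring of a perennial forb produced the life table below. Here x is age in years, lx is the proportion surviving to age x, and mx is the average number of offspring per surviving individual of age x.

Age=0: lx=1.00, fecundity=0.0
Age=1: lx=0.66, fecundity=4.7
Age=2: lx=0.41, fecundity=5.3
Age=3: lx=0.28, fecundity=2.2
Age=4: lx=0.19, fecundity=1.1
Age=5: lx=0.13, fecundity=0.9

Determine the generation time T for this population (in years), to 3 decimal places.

1.724

lx·mx: 0, 3.102, 2.173, 0.616, 0.209, 0.117 → R0 = 6.217
x·lx·mx: 0, 3.102, 4.346, 1.848, 0.836, 0.585 → Σ = 10.717
T = 10.717 / 6.217 = 1.723822… → 1.724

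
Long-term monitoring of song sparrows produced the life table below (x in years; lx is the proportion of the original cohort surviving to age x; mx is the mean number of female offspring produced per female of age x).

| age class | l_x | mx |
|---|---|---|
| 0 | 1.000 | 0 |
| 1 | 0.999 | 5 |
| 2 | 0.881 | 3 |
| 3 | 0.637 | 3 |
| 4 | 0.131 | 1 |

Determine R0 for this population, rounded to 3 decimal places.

9.680

lx·mx by age: 0, 4.995, 2.643, 1.911, 0.131
R0 = Σ lx·mx = 9.68 → 9.680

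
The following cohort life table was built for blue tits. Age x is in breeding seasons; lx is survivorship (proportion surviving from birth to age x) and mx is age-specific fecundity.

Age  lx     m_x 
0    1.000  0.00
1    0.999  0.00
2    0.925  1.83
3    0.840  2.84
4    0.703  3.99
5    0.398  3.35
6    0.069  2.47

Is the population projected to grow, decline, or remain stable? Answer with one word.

R0 = Σ lx·mx = 0 + 0 + 1.69275 + 2.3856 + 2.80497 + 1.3333 + 0.17043 = 8.38705
R0 > 1, so the population is growing.

growing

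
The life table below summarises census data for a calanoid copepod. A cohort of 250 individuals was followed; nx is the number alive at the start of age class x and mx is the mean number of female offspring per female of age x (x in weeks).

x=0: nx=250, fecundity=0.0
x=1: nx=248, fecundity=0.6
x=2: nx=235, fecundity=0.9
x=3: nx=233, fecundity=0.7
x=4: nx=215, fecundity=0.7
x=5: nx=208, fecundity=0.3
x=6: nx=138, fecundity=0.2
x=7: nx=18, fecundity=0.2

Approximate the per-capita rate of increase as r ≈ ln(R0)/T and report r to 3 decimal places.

0.397

lx = nx/n0 = nx/250: 1, 0.992, 0.94, 0.932, 0.86, 0.832, 0.552, 0.072
R0 = Σ lx·mx = 0 + 0.5952 + 0.846 + 0.6524 + 0.602 + 0.2496 + 0.1104 + 0.0144 = 3.07
Σ x·lx·mx = 8.6636; T = 8.6636/3.07 = 2.82202…
r ≈ ln(R0)/T = ln(3.07)/2.82202… = 0.39747… → 0.397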